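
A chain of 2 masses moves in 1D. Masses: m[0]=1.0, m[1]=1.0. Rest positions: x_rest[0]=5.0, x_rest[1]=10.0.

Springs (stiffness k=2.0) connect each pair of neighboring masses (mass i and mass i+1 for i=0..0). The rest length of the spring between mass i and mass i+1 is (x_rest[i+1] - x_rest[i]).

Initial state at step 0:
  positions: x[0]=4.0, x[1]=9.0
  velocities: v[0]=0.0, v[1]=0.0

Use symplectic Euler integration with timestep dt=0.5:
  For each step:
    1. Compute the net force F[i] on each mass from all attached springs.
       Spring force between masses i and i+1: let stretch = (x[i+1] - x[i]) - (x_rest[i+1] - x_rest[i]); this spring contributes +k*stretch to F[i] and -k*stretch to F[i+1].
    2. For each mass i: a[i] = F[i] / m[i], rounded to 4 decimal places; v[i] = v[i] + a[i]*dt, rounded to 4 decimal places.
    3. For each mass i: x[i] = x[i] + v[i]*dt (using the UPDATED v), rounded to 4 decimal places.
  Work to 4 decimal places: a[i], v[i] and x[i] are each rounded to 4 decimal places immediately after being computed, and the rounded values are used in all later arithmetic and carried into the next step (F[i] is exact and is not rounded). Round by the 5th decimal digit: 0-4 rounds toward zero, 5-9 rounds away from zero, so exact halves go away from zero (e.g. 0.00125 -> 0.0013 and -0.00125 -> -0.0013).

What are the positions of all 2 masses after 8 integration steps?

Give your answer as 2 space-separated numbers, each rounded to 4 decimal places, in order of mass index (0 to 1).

Step 0: x=[4.0000 9.0000] v=[0.0000 0.0000]
Step 1: x=[4.0000 9.0000] v=[0.0000 0.0000]
Step 2: x=[4.0000 9.0000] v=[0.0000 0.0000]
Step 3: x=[4.0000 9.0000] v=[0.0000 0.0000]
Step 4: x=[4.0000 9.0000] v=[0.0000 0.0000]
Step 5: x=[4.0000 9.0000] v=[0.0000 0.0000]
Step 6: x=[4.0000 9.0000] v=[0.0000 0.0000]
Step 7: x=[4.0000 9.0000] v=[0.0000 0.0000]
Step 8: x=[4.0000 9.0000] v=[0.0000 0.0000]

Answer: 4.0000 9.0000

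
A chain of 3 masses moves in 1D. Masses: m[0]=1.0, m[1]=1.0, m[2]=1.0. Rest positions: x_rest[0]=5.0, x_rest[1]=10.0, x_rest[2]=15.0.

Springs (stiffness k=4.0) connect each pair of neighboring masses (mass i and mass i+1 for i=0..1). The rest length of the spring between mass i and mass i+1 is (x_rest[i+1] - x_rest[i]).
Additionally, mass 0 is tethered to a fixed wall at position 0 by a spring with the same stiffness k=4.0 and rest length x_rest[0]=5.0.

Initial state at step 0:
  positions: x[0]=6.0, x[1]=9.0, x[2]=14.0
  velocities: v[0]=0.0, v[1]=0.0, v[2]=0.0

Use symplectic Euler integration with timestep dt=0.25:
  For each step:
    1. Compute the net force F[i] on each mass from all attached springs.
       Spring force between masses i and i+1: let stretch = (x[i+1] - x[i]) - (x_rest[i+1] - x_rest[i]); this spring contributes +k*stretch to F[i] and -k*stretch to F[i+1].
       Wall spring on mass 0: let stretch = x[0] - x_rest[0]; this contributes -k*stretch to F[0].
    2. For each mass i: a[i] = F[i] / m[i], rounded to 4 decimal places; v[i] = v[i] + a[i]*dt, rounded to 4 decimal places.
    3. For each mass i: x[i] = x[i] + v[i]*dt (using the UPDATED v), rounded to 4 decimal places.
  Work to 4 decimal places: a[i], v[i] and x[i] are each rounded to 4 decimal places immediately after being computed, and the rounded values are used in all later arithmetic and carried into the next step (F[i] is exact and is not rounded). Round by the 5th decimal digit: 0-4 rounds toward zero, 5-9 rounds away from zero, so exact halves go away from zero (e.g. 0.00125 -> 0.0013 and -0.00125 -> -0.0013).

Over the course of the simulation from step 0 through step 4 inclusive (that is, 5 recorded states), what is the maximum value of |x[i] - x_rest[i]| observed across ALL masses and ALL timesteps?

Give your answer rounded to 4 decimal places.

Answer: 1.3594

Derivation:
Step 0: x=[6.0000 9.0000 14.0000] v=[0.0000 0.0000 0.0000]
Step 1: x=[5.2500 9.5000 14.0000] v=[-3.0000 2.0000 0.0000]
Step 2: x=[4.2500 10.0625 14.1250] v=[-4.0000 2.2500 0.5000]
Step 3: x=[3.6406 10.1875 14.4844] v=[-2.4375 0.5000 1.4375]
Step 4: x=[3.7578 9.7500 15.0196] v=[0.4688 -1.7500 2.1406]
Max displacement = 1.3594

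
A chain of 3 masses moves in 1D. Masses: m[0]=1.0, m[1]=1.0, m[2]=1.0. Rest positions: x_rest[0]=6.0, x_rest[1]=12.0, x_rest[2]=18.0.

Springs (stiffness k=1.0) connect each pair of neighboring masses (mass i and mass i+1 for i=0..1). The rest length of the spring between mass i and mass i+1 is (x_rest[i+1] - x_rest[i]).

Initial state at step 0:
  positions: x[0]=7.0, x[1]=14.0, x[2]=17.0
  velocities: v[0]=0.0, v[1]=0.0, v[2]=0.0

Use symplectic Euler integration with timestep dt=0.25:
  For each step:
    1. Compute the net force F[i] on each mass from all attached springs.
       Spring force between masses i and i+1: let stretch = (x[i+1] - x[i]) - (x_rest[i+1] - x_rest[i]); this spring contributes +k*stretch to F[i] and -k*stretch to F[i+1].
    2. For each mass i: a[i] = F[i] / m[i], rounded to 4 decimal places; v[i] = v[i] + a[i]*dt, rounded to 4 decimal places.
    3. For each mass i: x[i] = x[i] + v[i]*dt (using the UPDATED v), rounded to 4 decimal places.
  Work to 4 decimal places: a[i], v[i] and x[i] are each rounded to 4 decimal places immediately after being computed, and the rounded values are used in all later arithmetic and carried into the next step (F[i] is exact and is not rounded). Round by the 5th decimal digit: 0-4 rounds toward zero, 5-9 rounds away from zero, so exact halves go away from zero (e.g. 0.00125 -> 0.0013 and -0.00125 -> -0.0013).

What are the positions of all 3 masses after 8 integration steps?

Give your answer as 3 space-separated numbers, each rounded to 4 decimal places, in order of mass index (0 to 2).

Answer: 6.7070 11.5157 19.7775

Derivation:
Step 0: x=[7.0000 14.0000 17.0000] v=[0.0000 0.0000 0.0000]
Step 1: x=[7.0625 13.7500 17.1875] v=[0.2500 -1.0000 0.7500]
Step 2: x=[7.1680 13.2969 17.5352] v=[0.4219 -1.8125 1.3906]
Step 3: x=[7.2815 12.7256 17.9930] v=[0.4541 -2.2852 1.8310]
Step 4: x=[7.3603 12.1433 18.4966] v=[0.3151 -2.3294 2.0142]
Step 5: x=[7.3630 11.6591 18.9781] v=[0.0109 -1.9368 1.9259]
Step 6: x=[7.2592 11.3638 19.3772] v=[-0.4151 -1.1811 1.5962]
Step 7: x=[7.0370 11.3128 19.6504] v=[-0.8890 -0.2039 1.0929]
Step 8: x=[6.7070 11.5157 19.7775] v=[-1.3201 0.8116 0.5085]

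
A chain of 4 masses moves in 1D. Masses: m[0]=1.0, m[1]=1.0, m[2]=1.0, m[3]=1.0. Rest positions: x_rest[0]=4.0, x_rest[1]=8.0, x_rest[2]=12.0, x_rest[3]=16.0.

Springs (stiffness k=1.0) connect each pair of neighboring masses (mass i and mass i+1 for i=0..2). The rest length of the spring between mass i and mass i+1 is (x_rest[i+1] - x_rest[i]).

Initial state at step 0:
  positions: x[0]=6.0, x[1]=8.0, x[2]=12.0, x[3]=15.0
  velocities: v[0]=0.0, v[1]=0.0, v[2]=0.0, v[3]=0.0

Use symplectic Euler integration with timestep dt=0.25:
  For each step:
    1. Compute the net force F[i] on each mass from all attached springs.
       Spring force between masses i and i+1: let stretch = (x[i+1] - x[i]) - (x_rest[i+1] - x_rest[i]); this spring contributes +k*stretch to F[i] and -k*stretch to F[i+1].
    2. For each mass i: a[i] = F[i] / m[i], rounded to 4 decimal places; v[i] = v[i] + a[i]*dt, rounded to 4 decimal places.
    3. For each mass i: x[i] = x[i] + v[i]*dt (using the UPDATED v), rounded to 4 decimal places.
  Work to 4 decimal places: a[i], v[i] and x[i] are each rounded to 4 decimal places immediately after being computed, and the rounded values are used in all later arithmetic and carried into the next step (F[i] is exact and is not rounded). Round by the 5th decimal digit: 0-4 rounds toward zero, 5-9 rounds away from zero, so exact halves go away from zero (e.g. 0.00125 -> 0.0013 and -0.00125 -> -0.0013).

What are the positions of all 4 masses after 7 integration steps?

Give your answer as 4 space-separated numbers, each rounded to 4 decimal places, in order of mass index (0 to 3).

Step 0: x=[6.0000 8.0000 12.0000 15.0000] v=[0.0000 0.0000 0.0000 0.0000]
Step 1: x=[5.8750 8.1250 11.9375 15.0625] v=[-0.5000 0.5000 -0.2500 0.2500]
Step 2: x=[5.6406 8.3477 11.8320 15.1797] v=[-0.9375 0.8906 -0.4219 0.4688]
Step 3: x=[5.3254 8.6189 11.7180 15.3377] v=[-1.2607 1.0849 -0.4561 0.6319]
Step 4: x=[4.9661 8.8780 11.6365 15.5195] v=[-1.4373 1.0363 -0.3260 0.7270]
Step 5: x=[4.6013 9.0650 11.6253 15.7086] v=[-1.4593 0.7480 -0.0449 0.7563]
Step 6: x=[4.2655 9.1331 11.7093 15.8925] v=[-1.3434 0.2722 0.3359 0.7355]
Step 7: x=[3.9839 9.0579 11.8937 16.0649] v=[-1.1265 -0.3007 0.7377 0.6897]

Answer: 3.9839 9.0579 11.8937 16.0649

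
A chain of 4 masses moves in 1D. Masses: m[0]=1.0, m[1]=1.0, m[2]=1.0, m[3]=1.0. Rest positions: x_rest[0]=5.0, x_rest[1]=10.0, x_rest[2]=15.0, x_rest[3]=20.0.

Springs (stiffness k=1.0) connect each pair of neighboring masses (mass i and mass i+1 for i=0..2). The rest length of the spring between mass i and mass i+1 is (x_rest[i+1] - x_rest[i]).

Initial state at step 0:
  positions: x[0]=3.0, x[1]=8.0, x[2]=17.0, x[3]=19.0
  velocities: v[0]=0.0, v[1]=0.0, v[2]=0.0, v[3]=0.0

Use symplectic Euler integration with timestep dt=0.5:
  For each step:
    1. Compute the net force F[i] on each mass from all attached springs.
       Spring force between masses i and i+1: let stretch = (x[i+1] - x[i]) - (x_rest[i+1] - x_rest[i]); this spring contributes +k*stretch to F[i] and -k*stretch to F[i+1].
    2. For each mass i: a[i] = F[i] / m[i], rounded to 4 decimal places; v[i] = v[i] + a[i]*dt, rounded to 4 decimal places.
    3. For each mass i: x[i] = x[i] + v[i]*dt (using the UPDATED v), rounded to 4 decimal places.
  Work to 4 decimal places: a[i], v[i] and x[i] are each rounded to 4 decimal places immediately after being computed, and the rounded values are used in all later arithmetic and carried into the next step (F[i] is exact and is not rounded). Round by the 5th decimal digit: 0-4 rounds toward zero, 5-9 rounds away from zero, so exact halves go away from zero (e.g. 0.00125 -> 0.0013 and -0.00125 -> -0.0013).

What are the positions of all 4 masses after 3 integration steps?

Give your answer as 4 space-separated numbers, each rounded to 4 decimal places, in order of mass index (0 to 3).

Answer: 3.9532 10.1719 12.0156 20.8594

Derivation:
Step 0: x=[3.0000 8.0000 17.0000 19.0000] v=[0.0000 0.0000 0.0000 0.0000]
Step 1: x=[3.0000 9.0000 15.2500 19.7500] v=[0.0000 2.0000 -3.5000 1.5000]
Step 2: x=[3.2500 10.0625 13.0625 20.6250] v=[0.5000 2.1250 -4.3750 1.7500]
Step 3: x=[3.9532 10.1719 12.0156 20.8594] v=[1.4063 0.2188 -2.0938 0.4688]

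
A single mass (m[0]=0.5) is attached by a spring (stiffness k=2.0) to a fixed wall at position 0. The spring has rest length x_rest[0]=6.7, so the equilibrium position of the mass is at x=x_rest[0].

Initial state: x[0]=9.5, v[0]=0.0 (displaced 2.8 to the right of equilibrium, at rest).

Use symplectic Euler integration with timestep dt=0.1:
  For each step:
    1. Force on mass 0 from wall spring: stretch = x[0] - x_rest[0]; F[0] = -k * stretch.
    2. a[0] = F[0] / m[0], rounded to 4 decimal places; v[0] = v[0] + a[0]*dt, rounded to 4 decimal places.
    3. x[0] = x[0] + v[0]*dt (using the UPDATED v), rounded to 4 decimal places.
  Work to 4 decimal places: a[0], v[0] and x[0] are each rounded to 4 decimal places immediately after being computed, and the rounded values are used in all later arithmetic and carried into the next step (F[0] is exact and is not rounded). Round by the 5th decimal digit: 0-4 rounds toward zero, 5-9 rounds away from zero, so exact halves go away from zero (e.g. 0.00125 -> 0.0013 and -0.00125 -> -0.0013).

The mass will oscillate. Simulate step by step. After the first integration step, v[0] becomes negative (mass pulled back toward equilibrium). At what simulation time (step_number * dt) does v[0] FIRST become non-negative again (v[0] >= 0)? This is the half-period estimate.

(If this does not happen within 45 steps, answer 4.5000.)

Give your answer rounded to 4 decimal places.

Step 0: x=[9.5000] v=[0.0000]
Step 1: x=[9.3880] v=[-1.1200]
Step 2: x=[9.1685] v=[-2.1952]
Step 3: x=[8.8502] v=[-3.1826]
Step 4: x=[8.4459] v=[-4.0427]
Step 5: x=[7.9718] v=[-4.7411]
Step 6: x=[7.4468] v=[-5.2498]
Step 7: x=[6.8920] v=[-5.5485]
Step 8: x=[6.3295] v=[-5.6253]
Step 9: x=[5.7818] v=[-5.4771]
Step 10: x=[5.2708] v=[-5.1098]
Step 11: x=[4.8170] v=[-4.5381]
Step 12: x=[4.4385] v=[-3.7849]
Step 13: x=[4.1505] v=[-2.8803]
Step 14: x=[3.9645] v=[-1.8605]
Step 15: x=[3.8879] v=[-0.7663]
Step 16: x=[3.9238] v=[0.3585]
First v>=0 after going negative at step 16, time=1.6000

Answer: 1.6000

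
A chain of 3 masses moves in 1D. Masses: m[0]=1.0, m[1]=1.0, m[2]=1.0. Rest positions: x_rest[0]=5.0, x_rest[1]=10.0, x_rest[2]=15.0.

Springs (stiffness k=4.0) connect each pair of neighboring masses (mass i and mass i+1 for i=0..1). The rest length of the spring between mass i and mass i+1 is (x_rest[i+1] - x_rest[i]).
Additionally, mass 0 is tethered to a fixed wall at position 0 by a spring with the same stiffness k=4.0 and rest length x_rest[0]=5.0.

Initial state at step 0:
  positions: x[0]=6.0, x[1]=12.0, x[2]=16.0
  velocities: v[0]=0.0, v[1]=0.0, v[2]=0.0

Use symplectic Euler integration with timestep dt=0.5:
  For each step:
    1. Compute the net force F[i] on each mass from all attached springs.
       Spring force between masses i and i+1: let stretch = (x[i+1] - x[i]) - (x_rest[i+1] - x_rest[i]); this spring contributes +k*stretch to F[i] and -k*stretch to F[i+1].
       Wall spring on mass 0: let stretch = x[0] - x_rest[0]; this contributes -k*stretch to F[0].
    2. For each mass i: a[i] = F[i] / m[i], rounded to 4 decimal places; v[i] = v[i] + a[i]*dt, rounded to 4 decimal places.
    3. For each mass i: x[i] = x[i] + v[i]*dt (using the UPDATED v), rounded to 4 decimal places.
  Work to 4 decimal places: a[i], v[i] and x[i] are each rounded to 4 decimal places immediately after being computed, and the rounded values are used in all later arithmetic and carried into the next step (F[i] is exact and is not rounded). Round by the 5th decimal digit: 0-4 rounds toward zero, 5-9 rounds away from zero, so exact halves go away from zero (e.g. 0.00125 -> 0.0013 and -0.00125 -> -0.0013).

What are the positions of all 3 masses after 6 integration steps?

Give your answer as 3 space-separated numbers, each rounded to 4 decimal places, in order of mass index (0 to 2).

Step 0: x=[6.0000 12.0000 16.0000] v=[0.0000 0.0000 0.0000]
Step 1: x=[6.0000 10.0000 17.0000] v=[0.0000 -4.0000 2.0000]
Step 2: x=[4.0000 11.0000 16.0000] v=[-4.0000 2.0000 -2.0000]
Step 3: x=[5.0000 10.0000 15.0000] v=[2.0000 -2.0000 -2.0000]
Step 4: x=[6.0000 9.0000 14.0000] v=[2.0000 -2.0000 -2.0000]
Step 5: x=[4.0000 10.0000 13.0000] v=[-4.0000 2.0000 -2.0000]
Step 6: x=[4.0000 8.0000 14.0000] v=[0.0000 -4.0000 2.0000]

Answer: 4.0000 8.0000 14.0000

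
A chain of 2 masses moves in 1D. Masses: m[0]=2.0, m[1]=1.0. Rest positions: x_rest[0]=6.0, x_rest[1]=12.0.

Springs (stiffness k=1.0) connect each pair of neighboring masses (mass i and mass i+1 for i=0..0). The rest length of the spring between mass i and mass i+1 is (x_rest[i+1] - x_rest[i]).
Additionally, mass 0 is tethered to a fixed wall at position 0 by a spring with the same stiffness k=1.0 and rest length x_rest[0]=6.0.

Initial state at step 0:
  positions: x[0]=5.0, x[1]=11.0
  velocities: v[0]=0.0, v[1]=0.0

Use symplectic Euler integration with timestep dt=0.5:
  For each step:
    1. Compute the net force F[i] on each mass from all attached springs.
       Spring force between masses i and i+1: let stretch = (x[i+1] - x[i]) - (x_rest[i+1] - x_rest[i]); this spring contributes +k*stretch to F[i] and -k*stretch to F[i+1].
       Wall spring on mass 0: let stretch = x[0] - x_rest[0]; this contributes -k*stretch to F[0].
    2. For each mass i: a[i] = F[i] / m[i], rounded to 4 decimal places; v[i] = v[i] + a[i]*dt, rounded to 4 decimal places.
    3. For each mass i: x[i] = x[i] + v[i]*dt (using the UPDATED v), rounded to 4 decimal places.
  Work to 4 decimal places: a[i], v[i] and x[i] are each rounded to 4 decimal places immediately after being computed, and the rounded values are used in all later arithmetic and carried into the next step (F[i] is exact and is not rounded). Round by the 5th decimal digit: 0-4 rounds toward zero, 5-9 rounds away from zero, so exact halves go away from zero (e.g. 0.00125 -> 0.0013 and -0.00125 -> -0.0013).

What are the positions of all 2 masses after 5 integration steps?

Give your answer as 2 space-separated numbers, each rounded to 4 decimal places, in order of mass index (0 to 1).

Answer: 6.0677 11.7151

Derivation:
Step 0: x=[5.0000 11.0000] v=[0.0000 0.0000]
Step 1: x=[5.1250 11.0000] v=[0.2500 0.0000]
Step 2: x=[5.3438 11.0313] v=[0.4375 0.0625]
Step 3: x=[5.6056 11.1407] v=[0.5235 0.2188]
Step 4: x=[5.8586 11.3664] v=[0.5059 0.4513]
Step 5: x=[6.0677 11.7151] v=[0.4182 0.6974]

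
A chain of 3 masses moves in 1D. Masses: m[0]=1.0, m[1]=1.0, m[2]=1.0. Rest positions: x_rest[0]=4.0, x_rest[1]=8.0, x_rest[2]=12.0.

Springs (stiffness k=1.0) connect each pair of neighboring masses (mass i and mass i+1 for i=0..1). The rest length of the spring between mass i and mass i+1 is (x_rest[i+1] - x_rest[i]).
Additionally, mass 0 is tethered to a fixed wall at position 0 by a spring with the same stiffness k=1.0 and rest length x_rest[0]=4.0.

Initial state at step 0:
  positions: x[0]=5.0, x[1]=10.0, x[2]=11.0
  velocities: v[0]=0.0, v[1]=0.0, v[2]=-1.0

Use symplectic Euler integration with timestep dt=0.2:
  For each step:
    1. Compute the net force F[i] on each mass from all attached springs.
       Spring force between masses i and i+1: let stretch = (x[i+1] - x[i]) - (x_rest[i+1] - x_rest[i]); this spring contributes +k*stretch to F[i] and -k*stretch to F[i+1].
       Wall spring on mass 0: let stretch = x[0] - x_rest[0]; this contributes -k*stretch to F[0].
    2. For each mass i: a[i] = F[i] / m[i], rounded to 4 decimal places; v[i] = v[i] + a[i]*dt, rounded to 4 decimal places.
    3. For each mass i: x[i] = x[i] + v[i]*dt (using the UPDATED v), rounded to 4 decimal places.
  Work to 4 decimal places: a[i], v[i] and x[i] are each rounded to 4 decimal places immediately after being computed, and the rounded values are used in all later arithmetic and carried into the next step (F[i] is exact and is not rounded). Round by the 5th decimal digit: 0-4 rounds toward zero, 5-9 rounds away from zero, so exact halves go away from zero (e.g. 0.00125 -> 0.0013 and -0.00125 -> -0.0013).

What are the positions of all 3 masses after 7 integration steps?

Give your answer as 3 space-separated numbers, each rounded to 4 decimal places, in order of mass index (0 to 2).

Answer: 4.3874 6.9953 12.1449

Derivation:
Step 0: x=[5.0000 10.0000 11.0000] v=[0.0000 0.0000 -1.0000]
Step 1: x=[5.0000 9.8400 10.9200] v=[0.0000 -0.8000 -0.4000]
Step 2: x=[4.9936 9.5296 10.9568] v=[-0.0320 -1.5520 0.1840]
Step 3: x=[4.9689 9.0948 11.0965] v=[-0.1235 -2.1738 0.6986]
Step 4: x=[4.9105 8.5751 11.3162] v=[-0.2921 -2.5986 1.0983]
Step 5: x=[4.8022 8.0184 11.5862] v=[-0.5413 -2.7833 1.3501]
Step 6: x=[4.6305 7.4758 11.8735] v=[-0.8585 -2.7130 1.4365]
Step 7: x=[4.3874 6.9953 12.1449] v=[-1.2155 -2.4025 1.3570]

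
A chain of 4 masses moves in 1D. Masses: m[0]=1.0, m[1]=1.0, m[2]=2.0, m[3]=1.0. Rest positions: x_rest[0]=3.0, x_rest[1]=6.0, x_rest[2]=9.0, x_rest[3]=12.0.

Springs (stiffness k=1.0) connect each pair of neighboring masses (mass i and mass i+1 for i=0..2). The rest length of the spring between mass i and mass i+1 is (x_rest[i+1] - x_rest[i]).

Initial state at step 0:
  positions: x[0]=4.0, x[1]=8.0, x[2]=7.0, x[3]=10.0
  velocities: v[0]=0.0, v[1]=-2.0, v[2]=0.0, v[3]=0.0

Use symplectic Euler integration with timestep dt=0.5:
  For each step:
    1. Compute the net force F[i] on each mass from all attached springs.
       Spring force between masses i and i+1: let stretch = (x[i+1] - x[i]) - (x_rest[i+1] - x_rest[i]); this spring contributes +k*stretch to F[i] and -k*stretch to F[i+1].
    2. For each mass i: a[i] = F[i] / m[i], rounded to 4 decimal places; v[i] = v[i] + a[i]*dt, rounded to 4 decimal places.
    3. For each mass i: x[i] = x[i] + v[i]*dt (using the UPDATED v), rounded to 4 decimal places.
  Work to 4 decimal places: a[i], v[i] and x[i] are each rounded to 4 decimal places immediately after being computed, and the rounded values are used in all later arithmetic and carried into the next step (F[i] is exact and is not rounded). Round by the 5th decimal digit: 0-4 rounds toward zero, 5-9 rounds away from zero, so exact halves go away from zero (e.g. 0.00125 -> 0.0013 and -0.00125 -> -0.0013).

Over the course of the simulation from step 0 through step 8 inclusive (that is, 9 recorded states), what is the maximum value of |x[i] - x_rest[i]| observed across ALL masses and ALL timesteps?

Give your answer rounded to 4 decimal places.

Step 0: x=[4.0000 8.0000 7.0000 10.0000] v=[0.0000 -2.0000 0.0000 0.0000]
Step 1: x=[4.2500 5.7500 7.5000 10.0000] v=[0.5000 -4.5000 1.0000 0.0000]
Step 2: x=[4.1250 3.5625 8.0938 10.1250] v=[-0.2500 -4.3750 1.1875 0.2500]
Step 3: x=[3.1094 2.6485 8.3751 10.4922] v=[-2.0313 -1.8281 0.5625 0.7344]
Step 4: x=[1.2285 3.2814 8.2052 11.0802] v=[-3.7618 1.2657 -0.3399 1.1759]
Step 5: x=[-0.8892 4.6320 7.7792 11.6994] v=[-4.2354 2.7012 -0.8521 1.2384]
Step 6: x=[-2.3766 5.3891 7.4498 12.0886] v=[-2.9748 1.5142 -0.6589 0.7783]
Step 7: x=[-2.6726 4.7200 7.4426 12.0681] v=[-0.5920 -1.3383 -0.0144 -0.0411]
Step 8: x=[-1.8705 2.8834 7.6733 11.6412] v=[1.6043 -3.6733 0.4614 -0.8539]
Max displacement = 5.6726

Answer: 5.6726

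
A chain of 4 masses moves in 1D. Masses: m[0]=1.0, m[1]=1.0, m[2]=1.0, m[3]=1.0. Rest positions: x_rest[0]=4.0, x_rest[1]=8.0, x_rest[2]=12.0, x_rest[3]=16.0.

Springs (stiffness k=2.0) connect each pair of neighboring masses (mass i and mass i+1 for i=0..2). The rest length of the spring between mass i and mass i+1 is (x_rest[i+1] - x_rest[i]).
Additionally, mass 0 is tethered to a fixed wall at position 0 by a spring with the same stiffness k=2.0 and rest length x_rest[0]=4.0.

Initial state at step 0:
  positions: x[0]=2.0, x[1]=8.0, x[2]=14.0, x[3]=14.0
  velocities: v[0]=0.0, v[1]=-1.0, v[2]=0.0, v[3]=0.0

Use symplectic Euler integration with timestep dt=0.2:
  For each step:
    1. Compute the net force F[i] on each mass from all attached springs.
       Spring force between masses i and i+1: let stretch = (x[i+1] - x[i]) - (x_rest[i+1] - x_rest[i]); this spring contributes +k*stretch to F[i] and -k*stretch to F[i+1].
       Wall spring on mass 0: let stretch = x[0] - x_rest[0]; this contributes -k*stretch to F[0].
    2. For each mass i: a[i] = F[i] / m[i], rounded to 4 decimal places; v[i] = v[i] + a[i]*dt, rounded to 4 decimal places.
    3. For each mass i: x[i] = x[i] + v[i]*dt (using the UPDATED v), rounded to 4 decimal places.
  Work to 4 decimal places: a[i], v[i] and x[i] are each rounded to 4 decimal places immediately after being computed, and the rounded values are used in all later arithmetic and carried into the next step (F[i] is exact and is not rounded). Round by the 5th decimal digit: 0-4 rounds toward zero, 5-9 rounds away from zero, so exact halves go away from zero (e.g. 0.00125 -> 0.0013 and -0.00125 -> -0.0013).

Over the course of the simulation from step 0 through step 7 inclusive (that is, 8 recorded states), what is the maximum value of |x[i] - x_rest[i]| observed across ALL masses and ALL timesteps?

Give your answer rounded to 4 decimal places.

Step 0: x=[2.0000 8.0000 14.0000 14.0000] v=[0.0000 -1.0000 0.0000 0.0000]
Step 1: x=[2.3200 7.8000 13.5200 14.3200] v=[1.6000 -1.0000 -2.4000 1.6000]
Step 2: x=[2.8928 7.6192 12.6464 14.8960] v=[2.8640 -0.9040 -4.3680 2.8800]
Step 3: x=[3.6123 7.4625 11.5506 15.6120] v=[3.5974 -0.7837 -5.4790 3.5802]
Step 4: x=[4.3508 7.3248 10.4527 16.3231] v=[3.6926 -0.6885 -5.4897 3.5556]
Step 5: x=[4.9792 7.1994 9.5742 16.8846] v=[3.1419 -0.6269 -4.3927 2.8074]
Step 6: x=[5.3869 7.0864 9.0905 17.1812] v=[2.0383 -0.5651 -2.4185 1.4832]
Step 7: x=[5.4996 6.9977 9.0937 17.1506] v=[0.5633 -0.4433 0.0161 -0.1531]
Max displacement = 2.9095

Answer: 2.9095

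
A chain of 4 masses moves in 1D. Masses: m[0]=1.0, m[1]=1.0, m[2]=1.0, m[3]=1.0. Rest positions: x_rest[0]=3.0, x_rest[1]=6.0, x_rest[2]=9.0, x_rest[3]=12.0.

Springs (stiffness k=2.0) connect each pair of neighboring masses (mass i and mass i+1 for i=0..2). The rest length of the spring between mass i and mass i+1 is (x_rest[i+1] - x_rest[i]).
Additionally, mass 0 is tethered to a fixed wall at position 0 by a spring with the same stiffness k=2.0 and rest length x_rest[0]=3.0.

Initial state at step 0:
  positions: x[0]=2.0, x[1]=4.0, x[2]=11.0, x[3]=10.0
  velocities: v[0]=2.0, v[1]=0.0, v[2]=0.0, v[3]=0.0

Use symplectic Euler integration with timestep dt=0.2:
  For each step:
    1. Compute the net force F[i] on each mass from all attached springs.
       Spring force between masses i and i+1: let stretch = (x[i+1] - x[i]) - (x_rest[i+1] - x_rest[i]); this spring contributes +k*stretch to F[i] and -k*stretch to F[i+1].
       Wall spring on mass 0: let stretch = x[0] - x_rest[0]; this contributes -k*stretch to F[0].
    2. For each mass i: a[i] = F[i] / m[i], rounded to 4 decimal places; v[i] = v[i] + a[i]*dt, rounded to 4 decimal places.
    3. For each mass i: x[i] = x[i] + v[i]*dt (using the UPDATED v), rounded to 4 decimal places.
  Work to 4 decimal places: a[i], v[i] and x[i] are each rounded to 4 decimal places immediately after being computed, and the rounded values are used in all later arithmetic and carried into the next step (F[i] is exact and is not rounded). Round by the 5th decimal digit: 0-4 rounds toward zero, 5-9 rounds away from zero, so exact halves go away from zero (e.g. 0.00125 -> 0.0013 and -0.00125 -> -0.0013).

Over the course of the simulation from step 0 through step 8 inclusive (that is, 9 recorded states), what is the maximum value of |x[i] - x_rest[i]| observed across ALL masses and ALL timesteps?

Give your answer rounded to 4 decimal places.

Step 0: x=[2.0000 4.0000 11.0000 10.0000] v=[2.0000 0.0000 0.0000 0.0000]
Step 1: x=[2.4000 4.4000 10.3600 10.3200] v=[2.0000 2.0000 -3.2000 1.6000]
Step 2: x=[2.7680 5.1168 9.2400 10.8832] v=[1.8400 3.5840 -5.6000 2.8160]
Step 3: x=[3.1025 5.9756 7.9216 11.5549] v=[1.6723 4.2938 -6.5920 3.3587]
Step 4: x=[3.4186 6.7602 6.7382 12.1760] v=[1.5805 3.9230 -5.9171 3.1054]
Step 5: x=[3.7285 7.2757 5.9916 12.6021] v=[1.5497 2.5776 -3.7332 2.1303]
Step 6: x=[4.0239 7.4047 5.8765 12.7393] v=[1.4772 0.6451 -0.5754 0.6861]
Step 7: x=[4.2679 7.1410 6.4327 12.5675] v=[1.2200 -1.3185 2.7810 -0.8590]
Step 8: x=[4.4003 6.5908 7.5363 12.1449] v=[0.6621 -2.7511 5.5182 -2.1129]
Max displacement = 3.1235

Answer: 3.1235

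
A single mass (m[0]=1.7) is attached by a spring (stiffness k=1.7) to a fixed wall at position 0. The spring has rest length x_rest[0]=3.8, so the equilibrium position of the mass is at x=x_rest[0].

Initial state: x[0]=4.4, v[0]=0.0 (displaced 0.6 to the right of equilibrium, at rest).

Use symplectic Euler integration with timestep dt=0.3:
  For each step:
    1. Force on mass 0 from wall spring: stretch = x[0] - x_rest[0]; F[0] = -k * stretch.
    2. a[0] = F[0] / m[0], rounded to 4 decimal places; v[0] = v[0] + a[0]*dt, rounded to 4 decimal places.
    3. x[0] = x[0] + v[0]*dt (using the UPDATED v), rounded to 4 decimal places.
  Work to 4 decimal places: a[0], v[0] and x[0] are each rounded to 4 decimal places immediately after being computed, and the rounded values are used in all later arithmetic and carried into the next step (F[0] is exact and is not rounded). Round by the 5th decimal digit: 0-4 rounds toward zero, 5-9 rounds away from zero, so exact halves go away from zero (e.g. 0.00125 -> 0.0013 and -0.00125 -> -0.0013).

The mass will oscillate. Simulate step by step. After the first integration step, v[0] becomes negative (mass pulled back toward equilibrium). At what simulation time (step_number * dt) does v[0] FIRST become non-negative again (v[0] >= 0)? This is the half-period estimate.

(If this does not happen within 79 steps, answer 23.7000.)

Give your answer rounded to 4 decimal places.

Answer: 3.3000

Derivation:
Step 0: x=[4.4000] v=[0.0000]
Step 1: x=[4.3460] v=[-0.1800]
Step 2: x=[4.2429] v=[-0.3438]
Step 3: x=[4.0999] v=[-0.4767]
Step 4: x=[3.9299] v=[-0.5667]
Step 5: x=[3.7482] v=[-0.6057]
Step 6: x=[3.5711] v=[-0.5902]
Step 7: x=[3.4147] v=[-0.5215]
Step 8: x=[3.2929] v=[-0.4059]
Step 9: x=[3.2168] v=[-0.2538]
Step 10: x=[3.1932] v=[-0.0788]
Step 11: x=[3.2242] v=[0.1032]
First v>=0 after going negative at step 11, time=3.3000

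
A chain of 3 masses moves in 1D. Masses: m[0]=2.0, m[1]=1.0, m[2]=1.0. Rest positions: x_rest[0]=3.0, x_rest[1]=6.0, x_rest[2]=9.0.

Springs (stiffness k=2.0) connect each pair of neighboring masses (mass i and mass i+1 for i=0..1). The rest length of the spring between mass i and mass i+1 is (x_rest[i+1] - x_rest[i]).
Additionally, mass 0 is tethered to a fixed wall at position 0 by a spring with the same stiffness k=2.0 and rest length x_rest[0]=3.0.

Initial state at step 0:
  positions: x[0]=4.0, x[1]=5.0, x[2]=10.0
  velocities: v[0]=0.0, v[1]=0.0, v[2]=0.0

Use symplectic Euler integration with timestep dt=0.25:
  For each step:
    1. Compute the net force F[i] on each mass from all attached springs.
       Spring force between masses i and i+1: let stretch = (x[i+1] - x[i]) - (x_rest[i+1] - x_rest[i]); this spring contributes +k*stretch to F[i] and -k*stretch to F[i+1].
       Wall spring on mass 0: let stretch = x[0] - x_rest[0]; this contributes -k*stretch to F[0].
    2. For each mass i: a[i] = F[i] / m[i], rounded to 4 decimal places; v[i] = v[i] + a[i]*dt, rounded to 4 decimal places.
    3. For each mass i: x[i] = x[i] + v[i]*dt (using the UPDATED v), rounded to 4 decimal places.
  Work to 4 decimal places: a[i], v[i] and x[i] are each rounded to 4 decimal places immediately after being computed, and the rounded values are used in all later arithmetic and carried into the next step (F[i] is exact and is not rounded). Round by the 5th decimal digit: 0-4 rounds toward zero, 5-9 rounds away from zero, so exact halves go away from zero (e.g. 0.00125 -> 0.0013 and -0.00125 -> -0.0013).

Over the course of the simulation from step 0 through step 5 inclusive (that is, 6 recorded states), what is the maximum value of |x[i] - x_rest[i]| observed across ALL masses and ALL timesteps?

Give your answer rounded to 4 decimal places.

Answer: 1.7947

Derivation:
Step 0: x=[4.0000 5.0000 10.0000] v=[0.0000 0.0000 0.0000]
Step 1: x=[3.8125 5.5000 9.7500] v=[-0.7500 2.0000 -1.0000]
Step 2: x=[3.4922 6.3203 9.3438] v=[-1.2813 3.2813 -1.6250]
Step 3: x=[3.1304 7.1651 8.9346] v=[-1.4473 3.3790 -1.6368]
Step 4: x=[2.8251 7.7267 8.6792] v=[-1.2212 2.2464 -1.0216]
Step 5: x=[2.6496 7.7947 8.6798] v=[-0.7021 0.2719 0.0022]
Max displacement = 1.7947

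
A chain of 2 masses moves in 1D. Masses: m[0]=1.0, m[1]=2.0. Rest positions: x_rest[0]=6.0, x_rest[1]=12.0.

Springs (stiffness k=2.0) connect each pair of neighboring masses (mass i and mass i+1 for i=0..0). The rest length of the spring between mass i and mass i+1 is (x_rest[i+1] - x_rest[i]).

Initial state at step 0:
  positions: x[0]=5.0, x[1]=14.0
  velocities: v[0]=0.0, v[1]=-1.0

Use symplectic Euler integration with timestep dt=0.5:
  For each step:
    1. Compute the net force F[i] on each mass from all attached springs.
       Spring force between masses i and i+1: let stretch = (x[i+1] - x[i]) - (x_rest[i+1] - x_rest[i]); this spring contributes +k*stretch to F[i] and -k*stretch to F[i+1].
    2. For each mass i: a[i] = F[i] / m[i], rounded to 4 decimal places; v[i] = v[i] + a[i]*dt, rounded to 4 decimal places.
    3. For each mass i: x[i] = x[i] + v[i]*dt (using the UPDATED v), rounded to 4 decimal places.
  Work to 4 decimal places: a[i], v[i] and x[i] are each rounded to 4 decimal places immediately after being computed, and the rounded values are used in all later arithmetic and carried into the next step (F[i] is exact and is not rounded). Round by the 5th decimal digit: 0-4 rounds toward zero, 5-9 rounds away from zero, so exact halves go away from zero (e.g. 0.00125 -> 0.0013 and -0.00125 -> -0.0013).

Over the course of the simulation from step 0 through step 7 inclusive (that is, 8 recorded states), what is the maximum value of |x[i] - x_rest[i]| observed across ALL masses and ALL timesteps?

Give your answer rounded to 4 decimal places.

Step 0: x=[5.0000 14.0000] v=[0.0000 -1.0000]
Step 1: x=[6.5000 12.7500] v=[3.0000 -2.5000]
Step 2: x=[8.1250 11.4375] v=[3.2500 -2.6250]
Step 3: x=[8.4063 10.7969] v=[0.5625 -1.2813]
Step 4: x=[6.8829 11.0586] v=[-3.0469 0.5234]
Step 5: x=[4.4473 11.7764] v=[-4.8712 1.4356]
Step 6: x=[2.6763 12.1620] v=[-3.5421 0.7711]
Step 7: x=[2.6481 11.6761] v=[-0.0564 -0.9718]
Max displacement = 3.3519

Answer: 3.3519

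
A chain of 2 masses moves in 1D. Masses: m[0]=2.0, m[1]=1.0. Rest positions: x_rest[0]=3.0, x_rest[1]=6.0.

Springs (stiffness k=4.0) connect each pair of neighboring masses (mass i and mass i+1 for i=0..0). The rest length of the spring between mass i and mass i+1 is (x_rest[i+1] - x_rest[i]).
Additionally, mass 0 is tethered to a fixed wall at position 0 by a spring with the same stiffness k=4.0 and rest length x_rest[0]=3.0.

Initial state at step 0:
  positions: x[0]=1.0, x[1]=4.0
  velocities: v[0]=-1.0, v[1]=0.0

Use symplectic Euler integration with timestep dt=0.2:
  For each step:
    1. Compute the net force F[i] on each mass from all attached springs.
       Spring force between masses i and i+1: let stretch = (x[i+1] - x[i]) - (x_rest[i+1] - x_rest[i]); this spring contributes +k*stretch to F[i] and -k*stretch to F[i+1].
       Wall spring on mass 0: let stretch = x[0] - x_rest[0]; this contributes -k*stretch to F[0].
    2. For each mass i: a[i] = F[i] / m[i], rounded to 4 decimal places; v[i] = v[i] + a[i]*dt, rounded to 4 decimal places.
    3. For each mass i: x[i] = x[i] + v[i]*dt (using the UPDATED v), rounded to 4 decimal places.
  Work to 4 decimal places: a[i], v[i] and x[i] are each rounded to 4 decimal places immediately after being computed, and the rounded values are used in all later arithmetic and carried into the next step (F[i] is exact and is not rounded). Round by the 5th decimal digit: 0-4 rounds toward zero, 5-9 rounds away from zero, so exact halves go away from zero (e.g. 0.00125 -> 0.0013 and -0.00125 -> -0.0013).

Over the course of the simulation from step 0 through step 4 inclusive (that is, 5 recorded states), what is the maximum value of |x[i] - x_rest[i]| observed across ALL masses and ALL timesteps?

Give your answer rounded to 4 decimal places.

Answer: 2.0400

Derivation:
Step 0: x=[1.0000 4.0000] v=[-1.0000 0.0000]
Step 1: x=[0.9600 4.0000] v=[-0.2000 0.0000]
Step 2: x=[1.0864 3.9936] v=[0.6320 -0.0320]
Step 3: x=[1.3585 4.0020] v=[1.3603 0.0422]
Step 4: x=[1.7334 4.0675] v=[1.8743 0.3274]
Max displacement = 2.0400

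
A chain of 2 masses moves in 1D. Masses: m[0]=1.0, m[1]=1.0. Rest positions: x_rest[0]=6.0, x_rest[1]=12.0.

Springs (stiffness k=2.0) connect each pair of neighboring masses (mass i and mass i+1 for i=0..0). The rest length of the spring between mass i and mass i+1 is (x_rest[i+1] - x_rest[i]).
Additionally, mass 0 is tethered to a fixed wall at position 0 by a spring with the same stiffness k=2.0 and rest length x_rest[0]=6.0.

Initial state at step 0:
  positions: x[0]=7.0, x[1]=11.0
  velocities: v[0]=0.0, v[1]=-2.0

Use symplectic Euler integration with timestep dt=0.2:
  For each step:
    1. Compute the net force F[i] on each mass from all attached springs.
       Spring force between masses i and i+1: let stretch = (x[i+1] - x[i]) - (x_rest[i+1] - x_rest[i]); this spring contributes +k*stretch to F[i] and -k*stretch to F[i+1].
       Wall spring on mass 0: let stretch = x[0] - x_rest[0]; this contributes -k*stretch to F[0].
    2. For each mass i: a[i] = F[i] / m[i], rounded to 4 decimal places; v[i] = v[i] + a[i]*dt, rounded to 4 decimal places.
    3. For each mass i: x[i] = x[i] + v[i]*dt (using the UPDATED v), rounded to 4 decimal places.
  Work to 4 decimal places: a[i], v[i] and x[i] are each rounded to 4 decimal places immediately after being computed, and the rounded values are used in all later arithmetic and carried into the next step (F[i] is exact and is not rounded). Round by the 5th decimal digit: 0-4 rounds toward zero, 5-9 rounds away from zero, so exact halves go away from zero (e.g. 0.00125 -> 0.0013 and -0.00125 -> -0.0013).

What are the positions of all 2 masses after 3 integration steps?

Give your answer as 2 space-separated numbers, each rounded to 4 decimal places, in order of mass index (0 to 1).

Step 0: x=[7.0000 11.0000] v=[0.0000 -2.0000]
Step 1: x=[6.7600 10.7600] v=[-1.2000 -1.2000]
Step 2: x=[6.2992 10.6800] v=[-2.3040 -0.4000]
Step 3: x=[5.6849 10.7295] v=[-3.0714 0.2477]

Answer: 5.6849 10.7295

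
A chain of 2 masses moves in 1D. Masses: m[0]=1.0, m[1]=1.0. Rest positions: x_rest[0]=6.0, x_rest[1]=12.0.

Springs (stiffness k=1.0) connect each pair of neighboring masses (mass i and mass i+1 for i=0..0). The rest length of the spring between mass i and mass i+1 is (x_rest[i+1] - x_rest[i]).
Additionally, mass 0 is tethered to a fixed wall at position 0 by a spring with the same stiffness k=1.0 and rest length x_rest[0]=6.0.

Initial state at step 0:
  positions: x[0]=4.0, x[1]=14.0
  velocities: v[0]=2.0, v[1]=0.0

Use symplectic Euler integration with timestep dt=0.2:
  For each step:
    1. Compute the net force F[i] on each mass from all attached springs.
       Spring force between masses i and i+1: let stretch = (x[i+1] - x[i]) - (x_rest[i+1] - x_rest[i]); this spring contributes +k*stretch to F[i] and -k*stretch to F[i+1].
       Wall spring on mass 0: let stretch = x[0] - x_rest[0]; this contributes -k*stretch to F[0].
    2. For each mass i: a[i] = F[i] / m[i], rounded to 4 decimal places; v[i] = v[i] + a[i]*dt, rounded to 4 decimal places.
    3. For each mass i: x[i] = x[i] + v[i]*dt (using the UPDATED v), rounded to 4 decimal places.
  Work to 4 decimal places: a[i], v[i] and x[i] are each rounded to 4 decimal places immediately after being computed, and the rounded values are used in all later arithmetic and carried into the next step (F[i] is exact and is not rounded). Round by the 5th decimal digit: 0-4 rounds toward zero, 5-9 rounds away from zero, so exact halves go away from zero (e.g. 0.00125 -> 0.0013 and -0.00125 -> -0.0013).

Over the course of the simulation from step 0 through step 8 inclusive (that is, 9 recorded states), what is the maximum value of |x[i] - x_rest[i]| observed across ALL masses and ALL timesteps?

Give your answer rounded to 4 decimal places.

Step 0: x=[4.0000 14.0000] v=[2.0000 0.0000]
Step 1: x=[4.6400 13.8400] v=[3.2000 -0.8000]
Step 2: x=[5.4624 13.5520] v=[4.1120 -1.4400]
Step 3: x=[6.3899 13.1804] v=[4.6374 -1.8579]
Step 4: x=[7.3334 12.7772] v=[4.7175 -2.0160]
Step 5: x=[8.2013 12.3962] v=[4.3396 -1.9048]
Step 6: x=[8.9090 12.0874] v=[3.5383 -1.5438]
Step 7: x=[9.3874 11.8915] v=[2.3922 -0.9795]
Step 8: x=[9.5905 11.8354] v=[1.0155 -0.2803]
Max displacement = 3.5905

Answer: 3.5905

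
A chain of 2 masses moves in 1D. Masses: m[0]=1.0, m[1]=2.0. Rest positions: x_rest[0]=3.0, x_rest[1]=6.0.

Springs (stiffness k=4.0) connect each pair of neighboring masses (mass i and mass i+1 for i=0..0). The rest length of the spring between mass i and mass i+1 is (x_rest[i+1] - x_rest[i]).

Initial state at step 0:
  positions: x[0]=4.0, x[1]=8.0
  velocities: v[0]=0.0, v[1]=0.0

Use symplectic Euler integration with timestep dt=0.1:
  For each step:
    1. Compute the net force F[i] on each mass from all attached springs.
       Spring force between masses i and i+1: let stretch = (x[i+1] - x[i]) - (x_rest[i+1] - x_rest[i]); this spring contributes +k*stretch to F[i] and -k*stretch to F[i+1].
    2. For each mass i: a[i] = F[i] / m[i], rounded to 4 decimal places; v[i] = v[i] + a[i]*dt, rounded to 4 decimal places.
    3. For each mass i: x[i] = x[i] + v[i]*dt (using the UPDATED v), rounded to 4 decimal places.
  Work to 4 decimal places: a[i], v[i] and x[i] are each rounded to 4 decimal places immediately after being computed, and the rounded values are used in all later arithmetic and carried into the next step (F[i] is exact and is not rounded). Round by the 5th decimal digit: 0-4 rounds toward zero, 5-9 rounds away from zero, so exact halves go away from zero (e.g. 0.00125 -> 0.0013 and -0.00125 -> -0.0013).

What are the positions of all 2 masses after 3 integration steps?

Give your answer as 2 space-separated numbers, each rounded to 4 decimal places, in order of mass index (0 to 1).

Step 0: x=[4.0000 8.0000] v=[0.0000 0.0000]
Step 1: x=[4.0400 7.9800] v=[0.4000 -0.2000]
Step 2: x=[4.1176 7.9412] v=[0.7760 -0.3880]
Step 3: x=[4.2281 7.8859] v=[1.1054 -0.5527]

Answer: 4.2281 7.8859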